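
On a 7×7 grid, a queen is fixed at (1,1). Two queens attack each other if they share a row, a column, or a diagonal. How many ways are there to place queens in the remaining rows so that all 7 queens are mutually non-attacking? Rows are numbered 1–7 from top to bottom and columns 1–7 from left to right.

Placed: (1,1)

Branch on row 2: col 3 → 1; col 4 → 1; col 5 → 1; col 6 → 1; col 7 → 0.
Sum: 1 + 1 + 1 + 1 + 0 = 4.

4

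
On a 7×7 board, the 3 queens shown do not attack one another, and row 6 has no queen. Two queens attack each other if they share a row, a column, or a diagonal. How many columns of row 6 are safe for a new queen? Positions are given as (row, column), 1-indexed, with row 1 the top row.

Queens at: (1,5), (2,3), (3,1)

2

(1,5) attacks row 6 at column 5.
(2,3) attacks row 6 at column 3 and diagonals 7.
(3,1) attacks row 6 at column 1 and diagonals 4.
Attacked columns: {1, 3, 4, 5, 7}. Safe: {2, 6}.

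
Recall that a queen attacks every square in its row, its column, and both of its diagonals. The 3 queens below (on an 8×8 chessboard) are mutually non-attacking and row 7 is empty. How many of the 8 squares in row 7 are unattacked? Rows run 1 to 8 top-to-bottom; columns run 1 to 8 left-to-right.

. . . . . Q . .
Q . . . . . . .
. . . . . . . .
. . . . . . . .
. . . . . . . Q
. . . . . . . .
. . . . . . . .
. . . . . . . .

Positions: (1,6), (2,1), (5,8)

(1,6) attacks row 7 at column 6.
(2,1) attacks row 7 at column 1 and diagonals 6.
(5,8) attacks row 7 at column 8 and diagonals 6.
Attacked columns: {1, 6, 8}. Safe: {2, 3, 4, 5, 7}.

5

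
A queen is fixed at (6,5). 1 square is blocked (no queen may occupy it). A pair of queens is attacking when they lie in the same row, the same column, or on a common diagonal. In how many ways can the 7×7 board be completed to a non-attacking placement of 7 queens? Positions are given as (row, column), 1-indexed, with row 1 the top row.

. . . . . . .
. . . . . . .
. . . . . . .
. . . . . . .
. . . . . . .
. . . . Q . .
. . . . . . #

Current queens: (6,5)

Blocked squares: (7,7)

5

Branch on row 1: col 1 → 1; col 2 → 0; col 3 → 0; col 4 → 1; col 6 → 3; col 7 → 0.
Sum: 1 + 0 + 0 + 1 + 3 + 0 = 5.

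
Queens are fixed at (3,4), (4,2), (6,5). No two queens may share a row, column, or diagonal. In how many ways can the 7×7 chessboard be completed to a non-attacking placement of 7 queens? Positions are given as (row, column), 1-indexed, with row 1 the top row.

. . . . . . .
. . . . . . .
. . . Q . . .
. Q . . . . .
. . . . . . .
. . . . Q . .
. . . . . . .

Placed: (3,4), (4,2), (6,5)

1

Branch on row 1: col 1 → 1; col 3 → 0; col 7 → 0.
Sum: 1 + 0 + 0 = 1.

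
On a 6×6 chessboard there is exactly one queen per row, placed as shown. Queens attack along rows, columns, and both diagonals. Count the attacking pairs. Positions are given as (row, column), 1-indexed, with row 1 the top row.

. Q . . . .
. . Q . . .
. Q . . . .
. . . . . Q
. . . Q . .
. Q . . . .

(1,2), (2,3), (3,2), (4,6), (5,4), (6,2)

6

Same column: (1,2)–(3,2) (column 2); (1,2)–(6,2) (column 2); (3,2)–(6,2) (column 2).
Same diagonal: (1,2)–(2,3) (|1−2| = |2−3| = 1); (2,3)–(3,2) (|2−3| = |3−2| = 1); (3,2)–(5,4) (|3−5| = |2−4| = 2).
Total attacking pairs: 6.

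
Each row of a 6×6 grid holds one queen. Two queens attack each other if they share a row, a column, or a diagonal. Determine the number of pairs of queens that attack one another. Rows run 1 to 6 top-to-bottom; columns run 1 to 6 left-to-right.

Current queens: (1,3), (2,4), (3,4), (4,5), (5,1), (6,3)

6

Same column: (1,3)–(6,3) (column 3); (2,4)–(3,4) (column 4).
Same diagonal: (1,3)–(2,4) (|1−2| = |3−4| = 1); (2,4)–(5,1) (|2−5| = |4−1| = 3); (3,4)–(4,5) (|3−4| = |4−5| = 1); (4,5)–(6,3) (|4−6| = |5−3| = 2).
Total attacking pairs: 6.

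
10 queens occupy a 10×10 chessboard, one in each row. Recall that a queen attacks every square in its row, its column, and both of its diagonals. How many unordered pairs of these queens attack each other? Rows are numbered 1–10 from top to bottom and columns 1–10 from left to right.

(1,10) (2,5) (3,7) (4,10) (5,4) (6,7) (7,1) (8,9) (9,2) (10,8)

4

Same column: (1,10)–(4,10) (column 10); (3,7)–(6,7) (column 7).
Same diagonal: (1,10)–(9,2) (|1−9| = |10−2| = 8); (6,7)–(8,9) (|6−8| = |7−9| = 2).
Total attacking pairs: 4.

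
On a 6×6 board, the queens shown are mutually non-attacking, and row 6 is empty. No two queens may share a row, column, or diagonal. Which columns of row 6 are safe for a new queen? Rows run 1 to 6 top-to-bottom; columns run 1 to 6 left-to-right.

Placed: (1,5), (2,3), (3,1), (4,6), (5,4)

(1,5) attacks row 6 at column 5.
(2,3) attacks row 6 at column 3.
(3,1) attacks row 6 at column 1 and diagonals 4.
(4,6) attacks row 6 at column 6 and diagonals 4.
(5,4) attacks row 6 at column 4 and diagonals 3, 5.
Attacked columns: {1, 3, 4, 5, 6}. Safe: {2}.

columns 2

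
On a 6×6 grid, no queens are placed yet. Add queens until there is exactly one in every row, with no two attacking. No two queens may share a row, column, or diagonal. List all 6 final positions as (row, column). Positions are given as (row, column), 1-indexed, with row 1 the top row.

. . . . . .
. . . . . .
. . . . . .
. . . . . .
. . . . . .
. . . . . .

Row 1: Safe: 1, 2, 3, 4, 5, 6. Place at column 2.
Row 2: attacked by (1,2)→{1,2,3}. Safe: 4, 5, 6. Place at column 4.
Row 3: attacked by (1,2)→{2,4}; (2,4)→{3,4,5}. Safe: 1, 6. Place at column 6.
Row 4: attacked by (1,2)→{2,5}; (2,4)→{2,4,6}; (3,6)→{5,6}. Safe: 1, 3. Place at column 1.
Row 5: attacked by (1,2)→{2,6}; (2,4)→{1,4}; (3,6)→{4,6}; (4,1)→{1,2}. Safe: 3, 5. Place at column 3.
Row 6: attacked by (1,2)→{2}; (2,4)→{4}; (3,6)→{3,6}; (4,1)→{1,3}; (5,3)→{2,3,4}. Safe: 5. Place at column 5.
Columns [2, 4, 6, 1, 3, 5], r−c [-1, -2, -3, 3, 2, 1], r+c [3, 6, 9, 5, 8, 11] are all distinct, so no two queens attack.

(1,2) (2,4) (3,6) (4,1) (5,3) (6,5)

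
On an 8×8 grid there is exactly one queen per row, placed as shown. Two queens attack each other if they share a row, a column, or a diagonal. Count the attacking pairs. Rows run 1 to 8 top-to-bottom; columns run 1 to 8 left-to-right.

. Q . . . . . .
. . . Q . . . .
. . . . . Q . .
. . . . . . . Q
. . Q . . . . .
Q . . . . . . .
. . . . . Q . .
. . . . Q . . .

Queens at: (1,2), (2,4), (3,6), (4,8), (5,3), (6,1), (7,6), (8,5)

Same column: (3,6)–(7,6) (column 6).
Same diagonal: (7,6)–(8,5) (|7−8| = |6−5| = 1).
Total attacking pairs: 2.

2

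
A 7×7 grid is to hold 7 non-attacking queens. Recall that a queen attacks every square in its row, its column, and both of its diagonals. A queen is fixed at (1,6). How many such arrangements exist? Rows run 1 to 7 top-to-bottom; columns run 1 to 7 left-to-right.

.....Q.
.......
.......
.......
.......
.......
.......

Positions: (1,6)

Branch on row 2: col 1 → 1; col 2 → 1; col 3 → 3; col 4 → 2.
Sum: 1 + 1 + 3 + 2 = 7.

7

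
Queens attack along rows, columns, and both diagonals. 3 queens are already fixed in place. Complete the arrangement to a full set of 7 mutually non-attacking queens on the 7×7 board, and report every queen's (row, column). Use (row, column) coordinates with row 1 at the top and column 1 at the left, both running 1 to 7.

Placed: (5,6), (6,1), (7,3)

Row 1: attacked by (5,6)→{2,6}; (6,1)→{1,6}; (7,3)→{3}. Safe: 4, 5, 7. Place at column 5.
Row 2: attacked by (1,5)→{4,5,6}; (5,6)→{3,6}; (6,1)→{1,5}; (7,3)→{3}. Safe: 2, 7. Place at column 7.
Row 3: attacked by (1,5)→{3,5,7}; (2,7)→{6,7}; (5,6)→{4,6}; (6,1)→{1,4}; (7,3)→{3,7}. Safe: 2. Place at column 2.
Row 4: attacked by (1,5)→{2,5}; (2,7)→{5,7}; (3,2)→{1,2,3}; (5,6)→{5,6,7}; (6,1)→{1,3}; (7,3)→{3,6}. Safe: 4. Place at column 4.
Columns [5, 7, 2, 4, 6, 1, 3], r−c [-4, -5, 1, 0, -1, 5, 4], r+c [6, 9, 5, 8, 11, 7, 10] are all distinct, so no two queens attack.

(1,5) (2,7) (3,2) (4,4) (5,6) (6,1) (7,3)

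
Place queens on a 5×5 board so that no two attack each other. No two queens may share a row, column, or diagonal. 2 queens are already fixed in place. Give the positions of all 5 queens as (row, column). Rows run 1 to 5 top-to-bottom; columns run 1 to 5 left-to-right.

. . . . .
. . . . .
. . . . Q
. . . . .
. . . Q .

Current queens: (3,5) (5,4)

(1,1) (2,3) (3,5) (4,2) (5,4)

Row 1: attacked by (3,5)→{3,5}; (5,4)→{4}. Safe: 1, 2. Place at column 1.
Row 2: attacked by (1,1)→{1,2}; (3,5)→{4,5}; (5,4)→{1,4}. Safe: 3. Place at column 3.
Row 4: attacked by (1,1)→{1,4}; (2,3)→{1,3,5}; (3,5)→{4,5}; (5,4)→{3,4,5}. Safe: 2. Place at column 2.
Columns [1, 3, 5, 2, 4], r−c [0, -1, -2, 2, 1], r+c [2, 5, 8, 6, 9] are all distinct, so no two queens attack.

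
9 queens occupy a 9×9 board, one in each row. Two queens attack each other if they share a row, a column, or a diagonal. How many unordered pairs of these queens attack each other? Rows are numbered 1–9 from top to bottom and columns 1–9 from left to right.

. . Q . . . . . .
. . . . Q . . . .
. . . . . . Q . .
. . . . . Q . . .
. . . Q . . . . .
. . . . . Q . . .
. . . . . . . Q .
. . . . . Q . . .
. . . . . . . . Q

6

Same column: (4,6)–(6,6) (column 6); (4,6)–(8,6) (column 6); (6,6)–(8,6) (column 6).
Same diagonal: (1,3)–(4,6) (|1−4| = |3−6| = 3); (3,7)–(4,6) (|3−4| = |7−6| = 1); (6,6)–(9,9) (|6−9| = |6−9| = 3).
Total attacking pairs: 6.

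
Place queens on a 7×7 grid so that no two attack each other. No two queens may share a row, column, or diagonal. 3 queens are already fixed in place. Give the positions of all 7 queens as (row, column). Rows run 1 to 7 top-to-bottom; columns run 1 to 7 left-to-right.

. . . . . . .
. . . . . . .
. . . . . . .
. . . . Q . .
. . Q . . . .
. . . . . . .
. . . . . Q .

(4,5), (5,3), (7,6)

(1,4) (2,2) (3,7) (4,5) (5,3) (6,1) (7,6)

Row 1: attacked by (4,5)→{2,5}; (5,3)→{3,7}; (7,6)→{6}. Safe: 1, 4. Place at column 4.
Row 2: attacked by (1,4)→{3,4,5}; (4,5)→{3,5,7}; (5,3)→{3,6}; (7,6)→{1,6}. Safe: 2. Place at column 2.
Row 3: attacked by (1,4)→{2,4,6}; (2,2)→{1,2,3}; (4,5)→{4,5,6}; (5,3)→{1,3,5}; (7,6)→{2,6}. Safe: 7. Place at column 7.
Row 6: attacked by (1,4)→{4}; (2,2)→{2,6}; (3,7)→{4,7}; (4,5)→{3,5,7}; (5,3)→{2,3,4}; (7,6)→{5,6,7}. Safe: 1. Place at column 1.
Columns [4, 2, 7, 5, 3, 1, 6], r−c [-3, 0, -4, -1, 2, 5, 1], r+c [5, 4, 10, 9, 8, 7, 13] are all distinct, so no two queens attack.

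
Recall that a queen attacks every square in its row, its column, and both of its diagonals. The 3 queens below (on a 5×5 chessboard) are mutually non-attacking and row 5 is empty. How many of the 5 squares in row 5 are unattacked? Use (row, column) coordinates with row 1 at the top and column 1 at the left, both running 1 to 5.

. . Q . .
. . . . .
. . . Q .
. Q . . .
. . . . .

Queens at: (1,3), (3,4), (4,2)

(1,3) attacks row 5 at column 3.
(3,4) attacks row 5 at column 4 and diagonals 2.
(4,2) attacks row 5 at column 2 and diagonals 1, 3.
Attacked columns: {1, 2, 3, 4}. Safe: {5}.

1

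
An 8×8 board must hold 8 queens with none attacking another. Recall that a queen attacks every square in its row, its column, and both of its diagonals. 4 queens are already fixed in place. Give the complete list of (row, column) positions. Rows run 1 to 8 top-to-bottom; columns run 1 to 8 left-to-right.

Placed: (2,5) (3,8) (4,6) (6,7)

(1,1) (2,5) (3,8) (4,6) (5,3) (6,7) (7,2) (8,4)

Row 1: attacked by (2,5)→{4,5,6}; (3,8)→{6,8}; (4,6)→{3,6}; (6,7)→{2,7}. Safe: 1. Place at column 1.
Row 5: attacked by (1,1)→{1,5}; (2,5)→{2,5,8}; (3,8)→{6,8}; (4,6)→{5,6,7}; (6,7)→{6,7,8}. Safe: 3, 4. Place at column 3.
Row 7: attacked by (1,1)→{1,7}; (2,5)→{5}; (3,8)→{4,8}; (4,6)→{3,6}; (5,3)→{1,3,5}; (6,7)→{6,7,8}. Safe: 2. Place at column 2.
Row 8: attacked by (1,1)→{1,8}; (2,5)→{5}; (3,8)→{3,8}; (4,6)→{2,6}; (5,3)→{3,6}; (6,7)→{5,7}; (7,2)→{1,2,3}. Safe: 4. Place at column 4.
Columns [1, 5, 8, 6, 3, 7, 2, 4], r−c [0, -3, -5, -2, 2, -1, 5, 4], r+c [2, 7, 11, 10, 8, 13, 9, 12] are all distinct, so no two queens attack.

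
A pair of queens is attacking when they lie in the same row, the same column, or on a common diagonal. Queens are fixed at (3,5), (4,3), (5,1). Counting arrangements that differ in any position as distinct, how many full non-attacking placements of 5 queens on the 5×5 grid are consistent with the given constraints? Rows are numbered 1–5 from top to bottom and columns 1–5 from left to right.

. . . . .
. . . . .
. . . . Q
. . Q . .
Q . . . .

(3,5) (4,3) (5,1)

Branch on row 1: col 2 → 0; col 4 → 1.
Sum: 0 + 1 = 1.

1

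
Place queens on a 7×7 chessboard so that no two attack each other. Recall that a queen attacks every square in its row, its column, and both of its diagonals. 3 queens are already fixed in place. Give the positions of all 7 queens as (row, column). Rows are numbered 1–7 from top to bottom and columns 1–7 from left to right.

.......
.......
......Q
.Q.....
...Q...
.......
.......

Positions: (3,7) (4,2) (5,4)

Row 1: attacked by (3,7)→{5,7}; (4,2)→{2,5}; (5,4)→{4}. Safe: 1, 3, 6. Place at column 3.
Row 2: attacked by (1,3)→{2,3,4}; (3,7)→{6,7}; (4,2)→{2,4}; (5,4)→{1,4,7}. Safe: 5. Place at column 5.
Row 6: attacked by (1,3)→{3}; (2,5)→{1,5}; (3,7)→{4,7}; (4,2)→{2,4}; (5,4)→{3,4,5}. Safe: 6. Place at column 6.
Row 7: attacked by (1,3)→{3}; (2,5)→{5}; (3,7)→{3,7}; (4,2)→{2,5}; (5,4)→{2,4,6}; (6,6)→{5,6,7}. Safe: 1. Place at column 1.
Columns [3, 5, 7, 2, 4, 6, 1], r−c [-2, -3, -4, 2, 1, 0, 6], r+c [4, 7, 10, 6, 9, 12, 8] are all distinct, so no two queens attack.

(1,3) (2,5) (3,7) (4,2) (5,4) (6,6) (7,1)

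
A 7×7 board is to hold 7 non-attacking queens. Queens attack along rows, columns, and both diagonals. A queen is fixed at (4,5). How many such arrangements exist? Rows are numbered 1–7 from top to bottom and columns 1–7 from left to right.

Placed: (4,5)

Branch on row 1: col 1 → 0; col 3 → 1; col 4 → 1; col 6 → 1; col 7 → 1.
Sum: 0 + 1 + 1 + 1 + 1 = 4.

4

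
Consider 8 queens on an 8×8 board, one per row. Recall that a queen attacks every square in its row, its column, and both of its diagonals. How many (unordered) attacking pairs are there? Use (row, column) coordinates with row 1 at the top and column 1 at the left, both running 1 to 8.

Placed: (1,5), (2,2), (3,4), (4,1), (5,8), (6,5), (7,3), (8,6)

1

Same column: (1,5)–(6,5) (column 5).
Total attacking pairs: 1.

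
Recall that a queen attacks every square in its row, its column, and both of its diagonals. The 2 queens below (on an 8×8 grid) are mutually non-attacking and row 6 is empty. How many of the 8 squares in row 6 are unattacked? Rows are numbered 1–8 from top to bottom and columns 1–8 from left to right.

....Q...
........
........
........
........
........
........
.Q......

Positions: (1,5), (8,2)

5

(1,5) attacks row 6 at column 5.
(8,2) attacks row 6 at column 2 and diagonals 4.
Attacked columns: {2, 4, 5}. Safe: {1, 3, 6, 7, 8}.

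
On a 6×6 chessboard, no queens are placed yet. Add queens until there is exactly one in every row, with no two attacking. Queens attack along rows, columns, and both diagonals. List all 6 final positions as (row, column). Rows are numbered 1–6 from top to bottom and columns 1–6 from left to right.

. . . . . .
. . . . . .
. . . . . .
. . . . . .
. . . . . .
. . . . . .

Row 1: Safe: 1, 2, 3, 4, 5, 6. Place at column 2.
Row 2: attacked by (1,2)→{1,2,3}. Safe: 4, 5, 6. Place at column 4.
Row 3: attacked by (1,2)→{2,4}; (2,4)→{3,4,5}. Safe: 1, 6. Place at column 6.
Row 4: attacked by (1,2)→{2,5}; (2,4)→{2,4,6}; (3,6)→{5,6}. Safe: 1, 3. Place at column 1.
Row 5: attacked by (1,2)→{2,6}; (2,4)→{1,4}; (3,6)→{4,6}; (4,1)→{1,2}. Safe: 3, 5. Place at column 3.
Row 6: attacked by (1,2)→{2}; (2,4)→{4}; (3,6)→{3,6}; (4,1)→{1,3}; (5,3)→{2,3,4}. Safe: 5. Place at column 5.
Columns [2, 4, 6, 1, 3, 5], r−c [-1, -2, -3, 3, 2, 1], r+c [3, 6, 9, 5, 8, 11] are all distinct, so no two queens attack.

(1,2) (2,4) (3,6) (4,1) (5,3) (6,5)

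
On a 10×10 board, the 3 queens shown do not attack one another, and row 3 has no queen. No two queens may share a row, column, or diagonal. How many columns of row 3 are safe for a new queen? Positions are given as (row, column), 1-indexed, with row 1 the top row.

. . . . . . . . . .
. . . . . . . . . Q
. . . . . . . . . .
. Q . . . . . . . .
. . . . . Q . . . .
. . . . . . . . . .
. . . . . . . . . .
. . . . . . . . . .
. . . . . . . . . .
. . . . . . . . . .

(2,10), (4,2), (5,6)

(2,10) attacks row 3 at column 10 and diagonals 9.
(4,2) attacks row 3 at column 2 and diagonals 1, 3.
(5,6) attacks row 3 at column 6 and diagonals 4, 8.
Attacked columns: {1, 2, 3, 4, 6, 8, 9, 10}. Safe: {5, 7}.

2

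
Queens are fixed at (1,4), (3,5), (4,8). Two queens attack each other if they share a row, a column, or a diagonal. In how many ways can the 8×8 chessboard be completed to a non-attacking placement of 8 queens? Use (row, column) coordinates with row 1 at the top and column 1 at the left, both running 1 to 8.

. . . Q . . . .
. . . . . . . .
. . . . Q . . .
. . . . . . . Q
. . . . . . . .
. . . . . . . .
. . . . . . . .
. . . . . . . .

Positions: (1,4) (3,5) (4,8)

3

Branch on row 2: col 1 → 2; col 2 → 1; col 7 → 0.
Sum: 2 + 1 + 0 = 3.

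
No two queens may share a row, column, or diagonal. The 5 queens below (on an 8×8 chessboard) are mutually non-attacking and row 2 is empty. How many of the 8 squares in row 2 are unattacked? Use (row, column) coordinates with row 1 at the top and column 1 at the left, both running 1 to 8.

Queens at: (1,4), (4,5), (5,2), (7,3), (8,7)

1

(1,4) attacks row 2 at column 4 and diagonals 3, 5.
(4,5) attacks row 2 at column 5 and diagonals 3, 7.
(5,2) attacks row 2 at column 2 and diagonals 5.
(7,3) attacks row 2 at column 3 and diagonals 8.
(8,7) attacks row 2 at column 7 and diagonals 1.
Attacked columns: {1, 2, 3, 4, 5, 7, 8}. Safe: {6}.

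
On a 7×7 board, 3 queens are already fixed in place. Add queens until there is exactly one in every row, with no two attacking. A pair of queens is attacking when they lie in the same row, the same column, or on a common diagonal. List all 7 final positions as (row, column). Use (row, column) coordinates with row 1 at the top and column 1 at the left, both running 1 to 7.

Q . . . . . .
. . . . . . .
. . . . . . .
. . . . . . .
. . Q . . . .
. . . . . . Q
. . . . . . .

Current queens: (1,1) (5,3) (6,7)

(1,1) (2,5) (3,2) (4,6) (5,3) (6,7) (7,4)

Row 2: attacked by (1,1)→{1,2}; (5,3)→{3,6}; (6,7)→{3,7}. Safe: 4, 5. Place at column 5.
Row 3: attacked by (1,1)→{1,3}; (2,5)→{4,5,6}; (5,3)→{1,3,5}; (6,7)→{4,7}. Safe: 2. Place at column 2.
Row 4: attacked by (1,1)→{1,4}; (2,5)→{3,5,7}; (3,2)→{1,2,3}; (5,3)→{2,3,4}; (6,7)→{5,7}. Safe: 6. Place at column 6.
Row 7: attacked by (1,1)→{1,7}; (2,5)→{5}; (3,2)→{2,6}; (4,6)→{3,6}; (5,3)→{1,3,5}; (6,7)→{6,7}. Safe: 4. Place at column 4.
Columns [1, 5, 2, 6, 3, 7, 4], r−c [0, -3, 1, -2, 2, -1, 3], r+c [2, 7, 5, 10, 8, 13, 11] are all distinct, so no two queens attack.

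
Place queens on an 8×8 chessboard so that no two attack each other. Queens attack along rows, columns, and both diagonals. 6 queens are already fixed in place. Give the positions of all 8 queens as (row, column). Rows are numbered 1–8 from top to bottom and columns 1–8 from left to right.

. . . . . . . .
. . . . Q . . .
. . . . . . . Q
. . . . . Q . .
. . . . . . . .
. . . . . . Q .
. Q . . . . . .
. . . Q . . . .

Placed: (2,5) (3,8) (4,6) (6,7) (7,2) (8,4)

(1,1) (2,5) (3,8) (4,6) (5,3) (6,7) (7,2) (8,4)

Row 1: attacked by (2,5)→{4,5,6}; (3,8)→{6,8}; (4,6)→{3,6}; (6,7)→{2,7}; (7,2)→{2,8}; (8,4)→{4}. Safe: 1. Place at column 1.
Row 5: attacked by (1,1)→{1,5}; (2,5)→{2,5,8}; (3,8)→{6,8}; (4,6)→{5,6,7}; (6,7)→{6,7,8}; (7,2)→{2,4}; (8,4)→{1,4,7}. Safe: 3. Place at column 3.
Columns [1, 5, 8, 6, 3, 7, 2, 4], r−c [0, -3, -5, -2, 2, -1, 5, 4], r+c [2, 7, 11, 10, 8, 13, 9, 12] are all distinct, so no two queens attack.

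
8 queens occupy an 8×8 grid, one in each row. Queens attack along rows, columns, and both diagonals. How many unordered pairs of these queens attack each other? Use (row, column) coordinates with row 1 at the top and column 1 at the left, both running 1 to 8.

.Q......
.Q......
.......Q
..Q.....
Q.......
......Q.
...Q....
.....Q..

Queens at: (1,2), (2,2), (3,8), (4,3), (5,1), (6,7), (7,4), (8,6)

3

Same column: (1,2)–(2,2) (column 2).
Same diagonal: (1,2)–(6,7) (|1−6| = |2−7| = 5); (3,8)–(7,4) (|3−7| = |8−4| = 4).
Total attacking pairs: 3.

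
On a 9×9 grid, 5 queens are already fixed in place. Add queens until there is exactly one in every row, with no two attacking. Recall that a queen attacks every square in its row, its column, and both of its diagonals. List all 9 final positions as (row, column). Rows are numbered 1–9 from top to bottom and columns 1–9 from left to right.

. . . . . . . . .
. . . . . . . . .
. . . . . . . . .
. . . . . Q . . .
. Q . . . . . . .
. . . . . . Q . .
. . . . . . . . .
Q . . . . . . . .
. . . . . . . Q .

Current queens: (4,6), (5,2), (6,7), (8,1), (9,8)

(1,4) (2,9) (3,3) (4,6) (5,2) (6,7) (7,5) (8,1) (9,8)

Row 1: attacked by (4,6)→{3,6,9}; (5,2)→{2,6}; (6,7)→{2,7}; (8,1)→{1,8}; (9,8)→{8}. Safe: 4, 5. Place at column 4.
Row 2: attacked by (1,4)→{3,4,5}; (4,6)→{4,6,8}; (5,2)→{2,5}; (6,7)→{3,7}; (8,1)→{1,7}; (9,8)→{1,8}. Safe: 9. Place at column 9.
Row 3: attacked by (1,4)→{2,4,6}; (2,9)→{8,9}; (4,6)→{5,6,7}; (5,2)→{2,4}; (6,7)→{4,7}; (8,1)→{1,6}; (9,8)→{2,8}. Safe: 3. Place at column 3.
Row 7: attacked by (1,4)→{4}; (2,9)→{4,9}; (3,3)→{3,7}; (4,6)→{3,6,9}; (5,2)→{2,4}; (6,7)→{6,7,8}; (8,1)→{1,2}; (9,8)→{6,8}. Safe: 5. Place at column 5.
Columns [4, 9, 3, 6, 2, 7, 5, 1, 8], r−c [-3, -7, 0, -2, 3, -1, 2, 7, 1], r+c [5, 11, 6, 10, 7, 13, 12, 9, 17] are all distinct, so no two queens attack.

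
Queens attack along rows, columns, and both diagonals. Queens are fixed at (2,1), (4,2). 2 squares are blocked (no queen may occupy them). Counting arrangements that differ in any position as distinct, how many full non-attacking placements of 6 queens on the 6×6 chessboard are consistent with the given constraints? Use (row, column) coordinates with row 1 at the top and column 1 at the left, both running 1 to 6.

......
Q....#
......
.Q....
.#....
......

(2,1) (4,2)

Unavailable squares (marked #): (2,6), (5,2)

1

Branch on row 1: col 3 → 0; col 4 → 1; col 6 → 0.
Sum: 0 + 1 + 0 = 1.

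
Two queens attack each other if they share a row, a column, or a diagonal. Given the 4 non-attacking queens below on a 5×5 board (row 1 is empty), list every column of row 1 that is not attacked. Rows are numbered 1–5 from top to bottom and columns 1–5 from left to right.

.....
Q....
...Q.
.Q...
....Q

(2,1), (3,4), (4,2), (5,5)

columns 3

(2,1) attacks row 1 at column 1 and diagonals 2.
(3,4) attacks row 1 at column 4 and diagonals 2.
(4,2) attacks row 1 at column 2 and diagonals 5.
(5,5) attacks row 1 at column 5 and diagonals 1.
Attacked columns: {1, 2, 4, 5}. Safe: {3}.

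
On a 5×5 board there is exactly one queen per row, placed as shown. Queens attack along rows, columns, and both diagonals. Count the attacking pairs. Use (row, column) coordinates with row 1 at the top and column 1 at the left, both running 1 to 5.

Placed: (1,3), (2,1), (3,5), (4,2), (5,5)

2

Same column: (3,5)–(5,5) (column 5).
Same diagonal: (1,3)–(3,5) (|1−3| = |3−5| = 2).
Total attacking pairs: 2.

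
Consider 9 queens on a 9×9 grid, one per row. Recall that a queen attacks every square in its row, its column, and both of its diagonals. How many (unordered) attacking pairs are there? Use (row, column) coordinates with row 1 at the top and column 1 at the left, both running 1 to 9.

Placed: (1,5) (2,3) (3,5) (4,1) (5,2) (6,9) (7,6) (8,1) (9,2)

6

Same column: (1,5)–(3,5) (column 5); (4,1)–(8,1) (column 1); (5,2)–(9,2) (column 2).
Same diagonal: (2,3)–(4,1) (|2−4| = |3−1| = 2); (4,1)–(5,2) (|4−5| = |1−2| = 1); (8,1)–(9,2) (|8−9| = |1−2| = 1).
Total attacking pairs: 6.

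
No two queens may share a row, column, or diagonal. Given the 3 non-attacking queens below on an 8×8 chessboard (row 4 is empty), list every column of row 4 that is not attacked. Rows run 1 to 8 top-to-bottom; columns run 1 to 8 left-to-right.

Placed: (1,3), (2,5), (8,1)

columns 2, 4, 8

(1,3) attacks row 4 at column 3 and diagonals 6.
(2,5) attacks row 4 at column 5 and diagonals 3, 7.
(8,1) attacks row 4 at column 1 and diagonals 5.
Attacked columns: {1, 3, 5, 6, 7}. Safe: {2, 4, 8}.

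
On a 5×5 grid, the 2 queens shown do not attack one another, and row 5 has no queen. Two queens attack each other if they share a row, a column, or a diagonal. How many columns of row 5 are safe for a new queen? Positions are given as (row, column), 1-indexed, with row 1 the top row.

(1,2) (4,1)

3

(1,2) attacks row 5 at column 2.
(4,1) attacks row 5 at column 1 and diagonals 2.
Attacked columns: {1, 2}. Safe: {3, 4, 5}.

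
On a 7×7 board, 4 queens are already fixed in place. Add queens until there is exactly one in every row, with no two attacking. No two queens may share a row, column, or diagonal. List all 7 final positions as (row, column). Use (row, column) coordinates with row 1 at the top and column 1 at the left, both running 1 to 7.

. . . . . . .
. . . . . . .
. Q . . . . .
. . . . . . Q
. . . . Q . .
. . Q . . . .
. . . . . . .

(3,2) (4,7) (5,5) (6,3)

(1,6) (2,4) (3,2) (4,7) (5,5) (6,3) (7,1)

Row 1: attacked by (3,2)→{2,4}; (4,7)→{4,7}; (5,5)→{1,5}; (6,3)→{3}. Safe: 6. Place at column 6.
Row 2: attacked by (1,6)→{5,6,7}; (3,2)→{1,2,3}; (4,7)→{5,7}; (5,5)→{2,5}; (6,3)→{3,7}. Safe: 4. Place at column 4.
Row 7: attacked by (1,6)→{6}; (2,4)→{4}; (3,2)→{2,6}; (4,7)→{4,7}; (5,5)→{3,5,7}; (6,3)→{2,3,4}. Safe: 1. Place at column 1.
Columns [6, 4, 2, 7, 5, 3, 1], r−c [-5, -2, 1, -3, 0, 3, 6], r+c [7, 6, 5, 11, 10, 9, 8] are all distinct, so no two queens attack.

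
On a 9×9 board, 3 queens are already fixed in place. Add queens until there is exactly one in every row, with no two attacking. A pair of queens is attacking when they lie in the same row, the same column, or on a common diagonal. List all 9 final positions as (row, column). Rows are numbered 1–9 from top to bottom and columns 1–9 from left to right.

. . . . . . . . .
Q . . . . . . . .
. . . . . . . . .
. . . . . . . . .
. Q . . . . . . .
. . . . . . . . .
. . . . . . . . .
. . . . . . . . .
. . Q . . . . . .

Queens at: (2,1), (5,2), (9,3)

(1,5) (2,1) (3,8) (4,4) (5,2) (6,7) (7,9) (8,6) (9,3)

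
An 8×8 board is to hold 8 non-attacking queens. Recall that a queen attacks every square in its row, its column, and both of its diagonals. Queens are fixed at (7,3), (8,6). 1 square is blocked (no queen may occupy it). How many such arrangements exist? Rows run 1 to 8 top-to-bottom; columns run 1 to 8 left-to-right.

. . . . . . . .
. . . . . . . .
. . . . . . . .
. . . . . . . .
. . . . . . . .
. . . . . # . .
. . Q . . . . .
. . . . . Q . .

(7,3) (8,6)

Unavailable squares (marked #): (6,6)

8

Branch on row 1: col 1 → 0; col 2 → 0; col 4 → 2; col 5 → 3; col 7 → 2; col 8 → 1.
Sum: 0 + 0 + 2 + 3 + 2 + 1 = 8.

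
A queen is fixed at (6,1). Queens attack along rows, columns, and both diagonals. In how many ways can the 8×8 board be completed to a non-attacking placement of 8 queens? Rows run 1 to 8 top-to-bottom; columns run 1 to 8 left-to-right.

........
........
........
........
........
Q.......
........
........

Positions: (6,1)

Branch on row 1: col 2 → 1; col 3 → 4; col 4 → 4; col 5 → 4; col 7 → 3; col 8 → 0.
Sum: 1 + 4 + 4 + 4 + 3 + 0 = 16.

16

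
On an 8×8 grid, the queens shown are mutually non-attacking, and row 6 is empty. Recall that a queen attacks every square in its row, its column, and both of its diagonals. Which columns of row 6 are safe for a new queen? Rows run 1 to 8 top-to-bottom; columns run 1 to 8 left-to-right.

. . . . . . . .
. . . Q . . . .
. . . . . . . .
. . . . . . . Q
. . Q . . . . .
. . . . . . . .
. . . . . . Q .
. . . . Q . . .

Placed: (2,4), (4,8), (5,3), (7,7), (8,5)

(2,4) attacks row 6 at column 4 and diagonals 8.
(4,8) attacks row 6 at column 8 and diagonals 6.
(5,3) attacks row 6 at column 3 and diagonals 2, 4.
(7,7) attacks row 6 at column 7 and diagonals 6, 8.
(8,5) attacks row 6 at column 5 and diagonals 3, 7.
Attacked columns: {2, 3, 4, 5, 6, 7, 8}. Safe: {1}.

columns 1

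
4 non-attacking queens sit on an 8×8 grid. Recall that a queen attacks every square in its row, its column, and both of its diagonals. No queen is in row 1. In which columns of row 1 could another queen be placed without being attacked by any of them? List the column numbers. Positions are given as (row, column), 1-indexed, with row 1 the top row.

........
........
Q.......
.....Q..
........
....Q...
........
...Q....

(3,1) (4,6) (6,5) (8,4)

(3,1) attacks row 1 at column 1 and diagonals 3.
(4,6) attacks row 1 at column 6 and diagonals 3.
(6,5) attacks row 1 at column 5.
(8,4) attacks row 1 at column 4.
Attacked columns: {1, 3, 4, 5, 6}. Safe: {2, 7, 8}.

columns 2, 7, 8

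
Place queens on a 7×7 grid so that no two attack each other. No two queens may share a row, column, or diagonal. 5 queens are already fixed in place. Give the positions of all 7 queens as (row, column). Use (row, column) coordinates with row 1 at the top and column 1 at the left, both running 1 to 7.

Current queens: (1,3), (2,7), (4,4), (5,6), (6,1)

Row 3: attacked by (1,3)→{1,3,5}; (2,7)→{6,7}; (4,4)→{3,4,5}; (5,6)→{4,6}; (6,1)→{1,4}. Safe: 2. Place at column 2.
Row 7: attacked by (1,3)→{3}; (2,7)→{2,7}; (3,2)→{2,6}; (4,4)→{1,4,7}; (5,6)→{4,6}; (6,1)→{1,2}. Safe: 5. Place at column 5.
Columns [3, 7, 2, 4, 6, 1, 5], r−c [-2, -5, 1, 0, -1, 5, 2], r+c [4, 9, 5, 8, 11, 7, 12] are all distinct, so no two queens attack.

(1,3) (2,7) (3,2) (4,4) (5,6) (6,1) (7,5)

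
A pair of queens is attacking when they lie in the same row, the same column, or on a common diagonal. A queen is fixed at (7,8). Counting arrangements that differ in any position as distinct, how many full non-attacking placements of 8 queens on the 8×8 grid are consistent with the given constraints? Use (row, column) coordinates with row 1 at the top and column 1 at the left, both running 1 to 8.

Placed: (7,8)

Branch on row 1: col 1 → 0; col 3 → 3; col 4 → 1; col 5 → 2; col 6 → 1; col 7 → 1.
Sum: 0 + 3 + 1 + 2 + 1 + 1 = 8.

8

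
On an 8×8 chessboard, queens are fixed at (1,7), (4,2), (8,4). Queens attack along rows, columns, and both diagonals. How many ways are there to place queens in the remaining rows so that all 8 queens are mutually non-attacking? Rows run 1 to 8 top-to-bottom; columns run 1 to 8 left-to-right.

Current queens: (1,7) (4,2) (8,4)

1

Branch on row 2: col 1 → 0; col 3 → 1; col 5 → 0.
Sum: 0 + 1 + 0 = 1.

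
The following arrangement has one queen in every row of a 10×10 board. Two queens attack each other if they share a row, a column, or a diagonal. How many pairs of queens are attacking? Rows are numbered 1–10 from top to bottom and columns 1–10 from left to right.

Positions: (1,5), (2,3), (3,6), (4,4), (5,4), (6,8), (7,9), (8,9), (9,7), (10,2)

Same column: (4,4)–(5,4) (column 4); (7,9)–(8,9) (column 9).
Same diagonal: (2,3)–(8,9) (|2−8| = |3−9| = 6); (3,6)–(5,4) (|3−5| = |6−4| = 2); (6,8)–(7,9) (|6−7| = |8−9| = 1); (7,9)–(9,7) (|7−9| = |9−7| = 2).
Total attacking pairs: 6.

6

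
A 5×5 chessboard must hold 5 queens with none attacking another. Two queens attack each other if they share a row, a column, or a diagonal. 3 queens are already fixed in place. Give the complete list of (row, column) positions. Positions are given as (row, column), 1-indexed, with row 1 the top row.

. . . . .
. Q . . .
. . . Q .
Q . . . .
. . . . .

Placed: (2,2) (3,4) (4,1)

Row 1: attacked by (2,2)→{1,2,3}; (3,4)→{2,4}; (4,1)→{1,4}. Safe: 5. Place at column 5.
Row 5: attacked by (1,5)→{1,5}; (2,2)→{2,5}; (3,4)→{2,4}; (4,1)→{1,2}. Safe: 3. Place at column 3.
Columns [5, 2, 4, 1, 3], r−c [-4, 0, -1, 3, 2], r+c [6, 4, 7, 5, 8] are all distinct, so no two queens attack.

(1,5) (2,2) (3,4) (4,1) (5,3)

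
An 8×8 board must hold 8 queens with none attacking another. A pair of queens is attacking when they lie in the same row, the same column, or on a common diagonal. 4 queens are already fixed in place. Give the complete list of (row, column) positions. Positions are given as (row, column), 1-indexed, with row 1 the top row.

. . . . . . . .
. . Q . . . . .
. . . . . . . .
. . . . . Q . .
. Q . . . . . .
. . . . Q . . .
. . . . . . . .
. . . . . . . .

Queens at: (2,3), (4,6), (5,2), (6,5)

Row 1: attacked by (2,3)→{2,3,4}; (4,6)→{3,6}; (5,2)→{2,6}; (6,5)→{5}. Safe: 1, 7, 8. Place at column 8.
Row 3: attacked by (1,8)→{6,8}; (2,3)→{2,3,4}; (4,6)→{5,6,7}; (5,2)→{2,4}; (6,5)→{2,5,8}. Safe: 1. Place at column 1.
Row 7: attacked by (1,8)→{2,8}; (2,3)→{3,8}; (3,1)→{1,5}; (4,6)→{3,6}; (5,2)→{2,4}; (6,5)→{4,5,6}. Safe: 7. Place at column 7.
Row 8: attacked by (1,8)→{1,8}; (2,3)→{3}; (3,1)→{1,6}; (4,6)→{2,6}; (5,2)→{2,5}; (6,5)→{3,5,7}; (7,7)→{6,7,8}. Safe: 4. Place at column 4.
Columns [8, 3, 1, 6, 2, 5, 7, 4], r−c [-7, -1, 2, -2, 3, 1, 0, 4], r+c [9, 5, 4, 10, 7, 11, 14, 12] are all distinct, so no two queens attack.

(1,8) (2,3) (3,1) (4,6) (5,2) (6,5) (7,7) (8,4)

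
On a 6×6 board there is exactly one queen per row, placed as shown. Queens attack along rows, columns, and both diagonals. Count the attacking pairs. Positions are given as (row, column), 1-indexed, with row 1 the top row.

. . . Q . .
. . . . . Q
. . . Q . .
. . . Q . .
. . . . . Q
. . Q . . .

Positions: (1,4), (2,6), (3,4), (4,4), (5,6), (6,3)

Same column: (1,4)–(3,4) (column 4); (1,4)–(4,4) (column 4); (2,6)–(5,6) (column 6); (3,4)–(4,4) (column 4).
Same diagonal: (2,6)–(4,4) (|2−4| = |6−4| = 2); (3,4)–(5,6) (|3−5| = |4−6| = 2).
Total attacking pairs: 6.

6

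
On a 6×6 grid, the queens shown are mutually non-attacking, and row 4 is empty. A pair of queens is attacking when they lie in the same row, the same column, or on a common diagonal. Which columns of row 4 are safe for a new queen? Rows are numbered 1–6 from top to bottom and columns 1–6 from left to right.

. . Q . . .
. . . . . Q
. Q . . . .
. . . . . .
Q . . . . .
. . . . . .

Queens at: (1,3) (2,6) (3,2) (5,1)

columns 5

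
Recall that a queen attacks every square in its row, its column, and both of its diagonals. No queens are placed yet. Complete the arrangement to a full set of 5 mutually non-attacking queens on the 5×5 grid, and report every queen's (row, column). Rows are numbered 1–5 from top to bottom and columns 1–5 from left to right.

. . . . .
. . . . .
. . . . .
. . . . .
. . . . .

(1,3) (2,1) (3,4) (4,2) (5,5)

Row 1: Safe: 1, 2, 3, 4, 5. Place at column 3.
Row 2: attacked by (1,3)→{2,3,4}. Safe: 1, 5. Place at column 1.
Row 3: attacked by (1,3)→{1,3,5}; (2,1)→{1,2}. Safe: 4. Place at column 4.
Row 4: attacked by (1,3)→{3}; (2,1)→{1,3}; (3,4)→{3,4,5}. Safe: 2. Place at column 2.
Row 5: attacked by (1,3)→{3}; (2,1)→{1,4}; (3,4)→{2,4}; (4,2)→{1,2,3}. Safe: 5. Place at column 5.
Columns [3, 1, 4, 2, 5], r−c [-2, 1, -1, 2, 0], r+c [4, 3, 7, 6, 10] are all distinct, so no two queens attack.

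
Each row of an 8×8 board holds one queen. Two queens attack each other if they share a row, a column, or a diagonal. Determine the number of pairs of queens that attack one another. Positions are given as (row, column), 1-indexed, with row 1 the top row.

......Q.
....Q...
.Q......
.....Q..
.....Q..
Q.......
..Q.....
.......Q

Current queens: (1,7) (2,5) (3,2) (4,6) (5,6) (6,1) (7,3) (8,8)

3

Same column: (4,6)–(5,6) (column 6).
Same diagonal: (2,5)–(6,1) (|2−6| = |5−1| = 4); (4,6)–(7,3) (|4−7| = |6−3| = 3).
Total attacking pairs: 3.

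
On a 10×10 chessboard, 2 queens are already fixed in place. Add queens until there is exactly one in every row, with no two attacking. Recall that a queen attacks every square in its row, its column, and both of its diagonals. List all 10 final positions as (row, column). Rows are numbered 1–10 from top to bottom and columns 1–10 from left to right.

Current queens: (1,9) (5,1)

Row 2: attacked by (1,9)→{8,9,10}; (5,1)→{1,4}. Safe: 2, 3, 5, 6, 7. Place at column 2.
Row 3: attacked by (1,9)→{7,9}; (2,2)→{1,2,3}; (5,1)→{1,3}. Safe: 4, 5, 6, 8, 10. Place at column 8.
Row 4: attacked by (1,9)→{6,9}; (2,2)→{2,4}; (3,8)→{7,8,9}; (5,1)→{1,2}. Safe: 3, 5, 10. Place at column 3.
Row 6: attacked by (1,9)→{4,9}; (2,2)→{2,6}; (3,8)→{5,8}; (4,3)→{1,3,5}; (5,1)→{1,2}. Safe: 7, 10. Place at column 7.
Row 7: attacked by (1,9)→{3,9}; (2,2)→{2,7}; (3,8)→{4,8}; (4,3)→{3,6}; (5,1)→{1,3}; (6,7)→{6,7,8}. Safe: 5, 10. Place at column 5.
Row 8: attacked by (1,9)→{2,9}; (2,2)→{2,8}; (3,8)→{3,8}; (4,3)→{3,7}; (5,1)→{1,4}; (6,7)→{5,7,9}; (7,5)→{4,5,6}. Safe: 10. Place at column 10.
Row 9: attacked by (1,9)→{1,9}; (2,2)→{2,9}; (3,8)→{2,8}; (4,3)→{3,8}; (5,1)→{1,5}; (6,7)→{4,7,10}; (7,5)→{3,5,7}; (8,10)→{9,10}. Safe: 6. Place at column 6.
Row 10: attacked by (1,9)→{9}; (2,2)→{2,10}; (3,8)→{1,8}; (4,3)→{3,9}; (5,1)→{1,6}; (6,7)→{3,7}; (7,5)→{2,5,8}; (8,10)→{8,10}; (9,6)→{5,6,7}. Safe: 4. Place at column 4.
Columns [9, 2, 8, 3, 1, 7, 5, 10, 6, 4], r−c [-8, 0, -5, 1, 4, -1, 2, -2, 3, 6], r+c [10, 4, 11, 7, 6, 13, 12, 18, 15, 14] are all distinct, so no two queens attack.

(1,9) (2,2) (3,8) (4,3) (5,1) (6,7) (7,5) (8,10) (9,6) (10,4)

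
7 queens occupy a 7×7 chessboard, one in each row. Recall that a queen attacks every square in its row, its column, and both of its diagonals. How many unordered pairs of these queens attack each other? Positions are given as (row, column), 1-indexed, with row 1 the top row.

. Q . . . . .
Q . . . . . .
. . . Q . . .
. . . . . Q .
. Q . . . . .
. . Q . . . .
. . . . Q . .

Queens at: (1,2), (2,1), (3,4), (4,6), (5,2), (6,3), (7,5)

Same column: (1,2)–(5,2) (column 2).
Same diagonal: (1,2)–(2,1) (|1−2| = |2−1| = 1); (1,2)–(3,4) (|1−3| = |2−4| = 2); (3,4)–(5,2) (|3−5| = |4−2| = 2); (5,2)–(6,3) (|5−6| = |2−3| = 1).
Total attacking pairs: 5.

5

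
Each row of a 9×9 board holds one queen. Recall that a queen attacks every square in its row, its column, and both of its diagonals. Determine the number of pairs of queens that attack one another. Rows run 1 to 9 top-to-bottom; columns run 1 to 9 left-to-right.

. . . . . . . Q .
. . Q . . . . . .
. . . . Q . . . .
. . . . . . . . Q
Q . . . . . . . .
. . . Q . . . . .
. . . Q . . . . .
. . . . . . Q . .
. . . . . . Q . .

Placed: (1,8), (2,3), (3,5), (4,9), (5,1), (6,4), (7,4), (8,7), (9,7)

Same column: (6,4)–(7,4) (column 4); (8,7)–(9,7) (column 7).
Same diagonal: (6,4)–(9,7) (|6−9| = |4−7| = 3).
Total attacking pairs: 3.

3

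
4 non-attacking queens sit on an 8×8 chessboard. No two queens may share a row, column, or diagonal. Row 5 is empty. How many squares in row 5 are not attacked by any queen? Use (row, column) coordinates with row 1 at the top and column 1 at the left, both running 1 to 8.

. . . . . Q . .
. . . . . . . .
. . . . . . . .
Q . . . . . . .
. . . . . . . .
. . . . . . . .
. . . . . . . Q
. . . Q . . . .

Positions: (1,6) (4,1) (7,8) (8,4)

(1,6) attacks row 5 at column 6 and diagonals 2.
(4,1) attacks row 5 at column 1 and diagonals 2.
(7,8) attacks row 5 at column 8 and diagonals 6.
(8,4) attacks row 5 at column 4 and diagonals 1, 7.
Attacked columns: {1, 2, 4, 6, 7, 8}. Safe: {3, 5}.

2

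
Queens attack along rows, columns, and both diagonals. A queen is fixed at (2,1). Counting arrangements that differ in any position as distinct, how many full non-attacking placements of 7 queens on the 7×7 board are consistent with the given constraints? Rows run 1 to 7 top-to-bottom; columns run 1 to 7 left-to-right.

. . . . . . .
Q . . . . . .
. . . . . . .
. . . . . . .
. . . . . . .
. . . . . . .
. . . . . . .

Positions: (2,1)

7

Branch on row 1: col 3 → 2; col 4 → 2; col 5 → 2; col 6 → 1; col 7 → 0.
Sum: 2 + 2 + 2 + 1 + 0 = 7.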